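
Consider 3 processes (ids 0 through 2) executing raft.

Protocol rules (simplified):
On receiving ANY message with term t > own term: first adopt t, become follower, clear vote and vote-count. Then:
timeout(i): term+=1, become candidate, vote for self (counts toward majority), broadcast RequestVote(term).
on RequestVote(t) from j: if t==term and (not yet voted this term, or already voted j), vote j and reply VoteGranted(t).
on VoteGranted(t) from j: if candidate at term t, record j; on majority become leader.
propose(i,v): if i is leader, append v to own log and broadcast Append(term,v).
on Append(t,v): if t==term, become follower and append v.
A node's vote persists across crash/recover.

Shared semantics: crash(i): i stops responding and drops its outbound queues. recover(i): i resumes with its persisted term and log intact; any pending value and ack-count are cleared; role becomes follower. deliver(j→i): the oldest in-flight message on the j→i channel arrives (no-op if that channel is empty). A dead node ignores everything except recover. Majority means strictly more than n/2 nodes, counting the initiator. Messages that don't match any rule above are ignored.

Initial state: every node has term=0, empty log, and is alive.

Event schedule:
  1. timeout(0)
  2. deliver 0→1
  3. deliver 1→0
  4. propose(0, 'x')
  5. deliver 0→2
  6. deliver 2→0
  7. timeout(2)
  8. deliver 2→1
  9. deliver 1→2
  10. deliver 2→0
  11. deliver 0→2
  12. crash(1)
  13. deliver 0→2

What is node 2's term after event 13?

1. timeout(0):  <0:cand t1 ->
2. deliver 0→1:  <1:foll t1 ->
3. deliver 1→0:  <0:lead t1 ->
4. propose(0,'x'):  <0:lead t1 x>
5. deliver 0→2:  <2:foll t1 ->
6. deliver 2→0:  nop
7. timeout(2):  <2:cand t2 ->
8. deliver 2→1:  <1:foll t2 ->
9. deliver 1→2:  <2:lead t2 ->
10. deliver 2→0:  <0:foll t2 x>
11. deliver 0→2:  nop
12. crash(1):  <1:✗foll t2 ->
13. deliver 0→2:  nop

2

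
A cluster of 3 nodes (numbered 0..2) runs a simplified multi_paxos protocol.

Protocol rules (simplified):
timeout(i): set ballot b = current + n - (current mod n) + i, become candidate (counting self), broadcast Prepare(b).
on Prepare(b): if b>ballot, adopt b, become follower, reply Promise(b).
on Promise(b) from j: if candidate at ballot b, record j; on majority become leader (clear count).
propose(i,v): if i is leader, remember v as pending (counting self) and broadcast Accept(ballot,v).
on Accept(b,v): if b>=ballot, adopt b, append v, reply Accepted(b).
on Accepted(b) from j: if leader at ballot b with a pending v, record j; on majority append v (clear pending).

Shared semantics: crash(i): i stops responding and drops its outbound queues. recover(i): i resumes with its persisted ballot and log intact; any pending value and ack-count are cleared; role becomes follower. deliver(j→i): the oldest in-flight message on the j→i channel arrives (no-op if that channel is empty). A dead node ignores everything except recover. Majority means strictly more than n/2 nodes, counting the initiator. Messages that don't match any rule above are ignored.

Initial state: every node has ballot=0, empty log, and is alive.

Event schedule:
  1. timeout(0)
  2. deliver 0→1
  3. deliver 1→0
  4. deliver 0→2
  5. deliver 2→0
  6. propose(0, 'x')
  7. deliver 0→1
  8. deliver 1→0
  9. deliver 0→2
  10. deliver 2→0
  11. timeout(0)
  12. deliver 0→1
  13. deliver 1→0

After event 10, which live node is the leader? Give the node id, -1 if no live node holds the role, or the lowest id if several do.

1. timeout(0):  <0:cand b3 ->
2. deliver 0→1:  <1:foll b3 ->
3. deliver 1→0:  <0:lead b3 ->
4. deliver 0→2:  <2:foll b3 ->
5. deliver 2→0:  nop
6. propose(0,'x'):  nop
7. deliver 0→1:  <1:foll b3 x>
8. deliver 1→0:  <0:lead b3 x>
9. deliver 0→2:  <2:foll b3 x>
10. deliver 2→0:  nop

0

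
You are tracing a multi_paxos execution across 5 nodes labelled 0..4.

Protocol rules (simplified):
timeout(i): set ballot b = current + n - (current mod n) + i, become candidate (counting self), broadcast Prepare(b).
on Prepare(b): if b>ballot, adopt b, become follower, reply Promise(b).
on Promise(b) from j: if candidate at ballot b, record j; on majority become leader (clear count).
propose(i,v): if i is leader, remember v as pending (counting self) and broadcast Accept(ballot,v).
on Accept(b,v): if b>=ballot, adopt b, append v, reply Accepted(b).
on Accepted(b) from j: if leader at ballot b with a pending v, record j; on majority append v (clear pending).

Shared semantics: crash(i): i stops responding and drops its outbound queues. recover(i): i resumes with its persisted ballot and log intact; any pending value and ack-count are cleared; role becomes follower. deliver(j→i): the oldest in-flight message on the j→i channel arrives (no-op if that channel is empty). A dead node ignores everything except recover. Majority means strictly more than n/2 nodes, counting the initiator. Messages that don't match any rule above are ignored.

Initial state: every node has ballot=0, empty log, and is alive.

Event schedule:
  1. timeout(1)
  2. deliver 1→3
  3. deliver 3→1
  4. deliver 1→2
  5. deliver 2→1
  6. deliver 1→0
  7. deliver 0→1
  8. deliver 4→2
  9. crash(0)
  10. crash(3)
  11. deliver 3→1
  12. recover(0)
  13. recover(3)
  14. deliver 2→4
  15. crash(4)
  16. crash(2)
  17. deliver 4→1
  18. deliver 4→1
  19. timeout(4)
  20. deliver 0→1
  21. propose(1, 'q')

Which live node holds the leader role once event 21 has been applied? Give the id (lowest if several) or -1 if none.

1. timeout(1):  <1:cand b6 ->
2. deliver 1→3:  <3:foll b6 ->
3. deliver 3→1:  nop
4. deliver 1→2:  <2:foll b6 ->
5. deliver 2→1:  <1:lead b6 ->
6. deliver 1→0:  <0:foll b6 ->
7. deliver 0→1:  nop
8. deliver 4→2:  nop
9. crash(0):  <0:✗foll b6 ->
10. crash(3):  <3:✗foll b6 ->
11. deliver 3→1:  nop
12. recover(0):  <0:foll b6 ->
13. recover(3):  <3:foll b6 ->
14. deliver 2→4:  nop
15. crash(4):  <4:✗foll b0 ->
16. crash(2):  <2:✗foll b6 ->
17. deliver 4→1:  nop
18. deliver 4→1:  nop
19. timeout(4):  nop
20. deliver 0→1:  nop
21. propose(1,'q'):  nop

1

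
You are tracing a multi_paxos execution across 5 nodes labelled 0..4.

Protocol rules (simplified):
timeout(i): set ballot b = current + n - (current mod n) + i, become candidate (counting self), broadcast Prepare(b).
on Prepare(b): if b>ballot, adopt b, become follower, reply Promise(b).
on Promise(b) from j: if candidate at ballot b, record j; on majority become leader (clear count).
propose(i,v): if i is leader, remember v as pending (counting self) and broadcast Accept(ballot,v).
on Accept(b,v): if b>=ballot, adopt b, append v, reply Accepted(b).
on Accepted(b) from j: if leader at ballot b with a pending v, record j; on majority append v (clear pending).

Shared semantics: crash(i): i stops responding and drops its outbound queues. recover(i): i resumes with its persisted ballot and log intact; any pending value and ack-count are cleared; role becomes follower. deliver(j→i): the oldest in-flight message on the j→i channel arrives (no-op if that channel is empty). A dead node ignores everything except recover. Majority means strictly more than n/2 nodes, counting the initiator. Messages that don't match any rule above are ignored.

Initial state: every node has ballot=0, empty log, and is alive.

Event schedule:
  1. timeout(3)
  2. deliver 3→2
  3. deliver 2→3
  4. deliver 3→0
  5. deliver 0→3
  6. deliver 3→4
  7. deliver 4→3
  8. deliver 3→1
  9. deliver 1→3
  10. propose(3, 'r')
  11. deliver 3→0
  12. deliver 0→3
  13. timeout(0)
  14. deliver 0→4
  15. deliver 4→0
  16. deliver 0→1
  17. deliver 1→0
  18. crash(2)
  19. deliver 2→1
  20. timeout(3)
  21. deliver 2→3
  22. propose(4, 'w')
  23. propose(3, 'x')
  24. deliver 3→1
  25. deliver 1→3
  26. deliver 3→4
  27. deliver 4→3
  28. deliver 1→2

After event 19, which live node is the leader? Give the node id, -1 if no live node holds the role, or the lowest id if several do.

step 1 timeout(3): 3={cand,b=8,log=-}
step 2 deliver 3→2: 2={foll,b=8,log=-}
step 3 deliver 2→3: —
step 4 deliver 3→0: 0={foll,b=8,log=-}
step 5 deliver 0→3: 3={lead,b=8,log=-}
step 6 deliver 3→4: 4={foll,b=8,log=-}
step 7 deliver 4→3: —
step 8 deliver 3→1: 1={foll,b=8,log=-}
step 9 deliver 1→3: —
step 10 propose(3,'r'): —
step 11 deliver 3→0: 0={foll,b=8,log=r}
step 12 deliver 0→3: —
step 13 timeout(0): 0={cand,b=10,log=r}
step 14 deliver 0→4: 4={foll,b=10,log=-}
step 15 deliver 4→0: —
step 16 deliver 0→1: 1={foll,b=10,log=-}
step 17 deliver 1→0: 0={lead,b=10,log=r}
step 18 crash(2): 2={✗foll,b=8,log=-}
step 19 deliver 2→1: —

0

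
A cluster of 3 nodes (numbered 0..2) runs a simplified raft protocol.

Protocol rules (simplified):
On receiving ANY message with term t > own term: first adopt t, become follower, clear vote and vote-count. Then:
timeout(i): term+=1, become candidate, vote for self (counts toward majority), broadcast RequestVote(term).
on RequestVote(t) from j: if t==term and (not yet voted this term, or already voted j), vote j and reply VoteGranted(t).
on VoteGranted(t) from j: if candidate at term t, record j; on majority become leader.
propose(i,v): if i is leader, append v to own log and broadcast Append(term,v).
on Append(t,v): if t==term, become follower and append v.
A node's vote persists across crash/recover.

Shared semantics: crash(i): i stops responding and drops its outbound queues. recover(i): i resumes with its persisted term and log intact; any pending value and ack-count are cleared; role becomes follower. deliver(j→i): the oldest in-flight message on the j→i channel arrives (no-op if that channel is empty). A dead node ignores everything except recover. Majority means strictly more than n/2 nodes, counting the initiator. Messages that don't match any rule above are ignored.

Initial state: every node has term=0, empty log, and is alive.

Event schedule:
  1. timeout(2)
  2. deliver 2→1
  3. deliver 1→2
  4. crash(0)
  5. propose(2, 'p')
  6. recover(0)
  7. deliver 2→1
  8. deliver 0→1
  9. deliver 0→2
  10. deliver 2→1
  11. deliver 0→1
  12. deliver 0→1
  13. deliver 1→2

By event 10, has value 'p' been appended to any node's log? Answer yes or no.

yes

1. timeout(2):  <2:cand t1 ->
2. deliver 2→1:  <1:foll t1 ->
3. deliver 1→2:  <2:lead t1 ->
4. crash(0):  <0:✗foll t0 ->
5. propose(2,'p'):  <2:lead t1 p>
6. recover(0):  <0:foll t0 ->
7. deliver 2→1:  <1:foll t1 p>
8. deliver 0→1:  nop
9. deliver 0→2:  nop
10. deliver 2→1:  nop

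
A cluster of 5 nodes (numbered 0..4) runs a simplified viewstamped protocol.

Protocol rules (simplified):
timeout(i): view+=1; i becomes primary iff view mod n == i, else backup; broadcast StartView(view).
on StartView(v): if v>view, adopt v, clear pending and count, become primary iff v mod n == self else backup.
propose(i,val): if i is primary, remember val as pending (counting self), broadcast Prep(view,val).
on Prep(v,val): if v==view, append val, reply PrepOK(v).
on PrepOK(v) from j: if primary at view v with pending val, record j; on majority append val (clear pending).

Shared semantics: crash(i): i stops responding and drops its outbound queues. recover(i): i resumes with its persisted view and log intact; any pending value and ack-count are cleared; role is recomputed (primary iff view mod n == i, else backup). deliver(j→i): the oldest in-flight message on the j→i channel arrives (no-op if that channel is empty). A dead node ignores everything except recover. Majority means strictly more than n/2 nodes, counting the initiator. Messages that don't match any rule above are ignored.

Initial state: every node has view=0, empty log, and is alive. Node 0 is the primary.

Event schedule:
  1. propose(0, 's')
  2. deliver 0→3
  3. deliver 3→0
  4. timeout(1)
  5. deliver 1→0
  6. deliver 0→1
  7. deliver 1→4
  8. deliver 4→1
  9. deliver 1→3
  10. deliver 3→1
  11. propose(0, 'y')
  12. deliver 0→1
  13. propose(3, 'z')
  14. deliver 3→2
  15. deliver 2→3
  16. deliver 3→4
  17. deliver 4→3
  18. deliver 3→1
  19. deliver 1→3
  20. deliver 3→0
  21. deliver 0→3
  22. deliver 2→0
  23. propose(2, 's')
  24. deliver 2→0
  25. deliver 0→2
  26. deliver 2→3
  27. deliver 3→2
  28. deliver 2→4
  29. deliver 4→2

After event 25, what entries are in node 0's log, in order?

empty

after 1 — propose(0,'s'): ·
after 2 — deliver 0→3: n3:back/v0/[s]
after 3 — deliver 3→0: ·
after 4 — timeout(1): n1:prim/v1/[-]
after 5 — deliver 1→0: n0:back/v1/[-]
after 6 — deliver 0→1: ·
after 7 — deliver 1→4: n4:back/v1/[-]
after 8 — deliver 4→1: ·
after 9 — deliver 1→3: n3:back/v1/[s]
after 10 — deliver 3→1: ·
after 11 — propose(0,'y'): ·
after 12 — deliver 0→1: ·
after 13 — propose(3,'z'): ·
after 14 — deliver 3→2: ·
after 15 — deliver 2→3: ·
after 16 — deliver 3→4: ·
after 17 — deliver 4→3: ·
after 18 — deliver 3→1: ·
after 19 — deliver 1→3: ·
after 20 — deliver 3→0: ·
after 21 — deliver 0→3: ·
after 22 — deliver 2→0: ·
after 23 — propose(2,'s'): ·
after 24 — deliver 2→0: ·
after 25 — deliver 0→2: n2:back/v0/[s]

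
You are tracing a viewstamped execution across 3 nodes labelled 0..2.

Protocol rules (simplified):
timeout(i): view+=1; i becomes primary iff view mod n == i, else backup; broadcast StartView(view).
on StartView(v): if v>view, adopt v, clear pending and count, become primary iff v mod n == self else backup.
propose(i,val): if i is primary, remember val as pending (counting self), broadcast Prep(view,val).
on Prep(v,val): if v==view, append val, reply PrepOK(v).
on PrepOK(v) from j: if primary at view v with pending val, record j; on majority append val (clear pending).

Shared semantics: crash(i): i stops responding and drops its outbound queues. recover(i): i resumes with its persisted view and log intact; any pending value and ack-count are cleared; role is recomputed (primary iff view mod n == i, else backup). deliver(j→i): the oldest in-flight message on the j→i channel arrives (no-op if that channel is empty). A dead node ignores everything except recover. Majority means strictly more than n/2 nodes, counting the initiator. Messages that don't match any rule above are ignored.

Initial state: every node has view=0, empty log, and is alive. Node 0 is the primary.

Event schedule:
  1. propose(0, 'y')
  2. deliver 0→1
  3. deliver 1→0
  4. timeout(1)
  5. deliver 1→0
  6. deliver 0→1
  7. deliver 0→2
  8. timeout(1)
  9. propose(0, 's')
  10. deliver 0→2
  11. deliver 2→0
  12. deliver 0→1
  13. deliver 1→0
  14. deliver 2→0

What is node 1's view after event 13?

2

[1] propose(0,'y') → ∅
[2] deliver 0→1 → N1(back v0 [y])
[3] deliver 1→0 → N0(prim v0 [y])
[4] timeout(1) → N1(prim v1 [y])
[5] deliver 1→0 → N0(back v1 [y])
[6] deliver 0→1 → ∅
[7] deliver 0→2 → N2(back v0 [y])
[8] timeout(1) → N1(back v2 [y])
[9] propose(0,'s') → ∅
[10] deliver 0→2 → ∅
[11] deliver 2→0 → ∅
[12] deliver 0→1 → ∅
[13] deliver 1→0 → N0(back v2 [y])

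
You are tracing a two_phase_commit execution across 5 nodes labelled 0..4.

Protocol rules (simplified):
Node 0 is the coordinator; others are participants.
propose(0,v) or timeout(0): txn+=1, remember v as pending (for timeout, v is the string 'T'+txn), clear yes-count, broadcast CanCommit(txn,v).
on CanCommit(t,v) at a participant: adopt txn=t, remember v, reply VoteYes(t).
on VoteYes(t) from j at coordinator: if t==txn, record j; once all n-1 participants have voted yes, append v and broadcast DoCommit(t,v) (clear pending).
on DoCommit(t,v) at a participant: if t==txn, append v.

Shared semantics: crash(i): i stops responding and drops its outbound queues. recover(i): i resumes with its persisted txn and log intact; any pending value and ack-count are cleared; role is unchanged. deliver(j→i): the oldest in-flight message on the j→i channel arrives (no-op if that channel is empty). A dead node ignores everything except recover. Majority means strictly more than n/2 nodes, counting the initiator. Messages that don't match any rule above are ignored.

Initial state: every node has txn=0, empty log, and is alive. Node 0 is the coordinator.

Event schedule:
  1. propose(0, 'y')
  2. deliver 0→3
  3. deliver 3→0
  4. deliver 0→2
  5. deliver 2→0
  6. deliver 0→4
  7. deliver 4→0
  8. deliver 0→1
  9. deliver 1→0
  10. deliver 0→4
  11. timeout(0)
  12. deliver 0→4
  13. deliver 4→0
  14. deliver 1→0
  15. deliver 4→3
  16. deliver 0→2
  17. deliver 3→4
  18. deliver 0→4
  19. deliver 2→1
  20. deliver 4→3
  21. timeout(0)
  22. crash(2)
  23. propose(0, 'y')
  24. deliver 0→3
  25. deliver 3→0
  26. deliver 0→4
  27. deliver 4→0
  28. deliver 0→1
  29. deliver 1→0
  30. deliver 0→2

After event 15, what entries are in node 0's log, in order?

e1 propose(0,'y'): 0[coor,t=1,-]
e2 deliver 0→3: 3[part,t=1,-]
e3 deliver 3→0: ·
e4 deliver 0→2: 2[part,t=1,-]
e5 deliver 2→0: ·
e6 deliver 0→4: 4[part,t=1,-]
e7 deliver 4→0: ·
e8 deliver 0→1: 1[part,t=1,-]
e9 deliver 1→0: 0[coor,t=1,y]
e10 deliver 0→4: 4[part,t=1,y]
e11 timeout(0): 0[coor,t=2,y]
e12 deliver 0→4: 4[part,t=2,y]
e13 deliver 4→0: ·
e14 deliver 1→0: ·
e15 deliver 4→3: ·

y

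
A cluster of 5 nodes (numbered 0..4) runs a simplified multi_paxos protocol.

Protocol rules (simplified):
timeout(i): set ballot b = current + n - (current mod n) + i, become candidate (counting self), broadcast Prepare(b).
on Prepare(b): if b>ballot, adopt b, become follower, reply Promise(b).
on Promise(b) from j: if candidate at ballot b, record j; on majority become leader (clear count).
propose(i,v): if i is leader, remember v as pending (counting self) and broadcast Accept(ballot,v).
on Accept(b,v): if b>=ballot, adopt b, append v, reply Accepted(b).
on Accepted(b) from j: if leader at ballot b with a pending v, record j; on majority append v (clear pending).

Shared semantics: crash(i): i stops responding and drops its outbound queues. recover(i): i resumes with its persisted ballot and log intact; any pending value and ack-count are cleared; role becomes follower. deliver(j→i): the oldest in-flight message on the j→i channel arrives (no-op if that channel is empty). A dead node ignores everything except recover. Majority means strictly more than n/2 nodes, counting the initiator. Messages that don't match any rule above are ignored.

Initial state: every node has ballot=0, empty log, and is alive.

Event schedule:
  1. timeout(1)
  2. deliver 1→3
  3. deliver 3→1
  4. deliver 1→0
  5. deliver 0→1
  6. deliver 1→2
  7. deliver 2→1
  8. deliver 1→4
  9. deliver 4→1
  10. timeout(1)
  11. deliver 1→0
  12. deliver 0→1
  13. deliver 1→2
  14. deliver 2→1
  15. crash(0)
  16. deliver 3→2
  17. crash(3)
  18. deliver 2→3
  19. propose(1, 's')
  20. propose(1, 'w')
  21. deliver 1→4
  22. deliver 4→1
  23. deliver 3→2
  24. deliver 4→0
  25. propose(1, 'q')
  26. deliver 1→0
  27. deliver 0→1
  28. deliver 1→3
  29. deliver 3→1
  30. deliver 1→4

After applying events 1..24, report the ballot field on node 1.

11

step 1 timeout(1): 1={cand,b=6,log=-}
step 2 deliver 1→3: 3={foll,b=6,log=-}
step 3 deliver 3→1: —
step 4 deliver 1→0: 0={foll,b=6,log=-}
step 5 deliver 0→1: 1={lead,b=6,log=-}
step 6 deliver 1→2: 2={foll,b=6,log=-}
step 7 deliver 2→1: —
step 8 deliver 1→4: 4={foll,b=6,log=-}
step 9 deliver 4→1: —
step 10 timeout(1): 1={cand,b=11,log=-}
step 11 deliver 1→0: 0={foll,b=11,log=-}
step 12 deliver 0→1: —
step 13 deliver 1→2: 2={foll,b=11,log=-}
step 14 deliver 2→1: 1={lead,b=11,log=-}
step 15 crash(0): 0={✗foll,b=11,log=-}
step 16 deliver 3→2: —
step 17 crash(3): 3={✗foll,b=6,log=-}
step 18 deliver 2→3: —
step 19 propose(1,'s'): —
step 20 propose(1,'w'): —
step 21 deliver 1→4: 4={foll,b=11,log=-}
step 22 deliver 4→1: —
step 23 deliver 3→2: —
step 24 deliver 4→0: —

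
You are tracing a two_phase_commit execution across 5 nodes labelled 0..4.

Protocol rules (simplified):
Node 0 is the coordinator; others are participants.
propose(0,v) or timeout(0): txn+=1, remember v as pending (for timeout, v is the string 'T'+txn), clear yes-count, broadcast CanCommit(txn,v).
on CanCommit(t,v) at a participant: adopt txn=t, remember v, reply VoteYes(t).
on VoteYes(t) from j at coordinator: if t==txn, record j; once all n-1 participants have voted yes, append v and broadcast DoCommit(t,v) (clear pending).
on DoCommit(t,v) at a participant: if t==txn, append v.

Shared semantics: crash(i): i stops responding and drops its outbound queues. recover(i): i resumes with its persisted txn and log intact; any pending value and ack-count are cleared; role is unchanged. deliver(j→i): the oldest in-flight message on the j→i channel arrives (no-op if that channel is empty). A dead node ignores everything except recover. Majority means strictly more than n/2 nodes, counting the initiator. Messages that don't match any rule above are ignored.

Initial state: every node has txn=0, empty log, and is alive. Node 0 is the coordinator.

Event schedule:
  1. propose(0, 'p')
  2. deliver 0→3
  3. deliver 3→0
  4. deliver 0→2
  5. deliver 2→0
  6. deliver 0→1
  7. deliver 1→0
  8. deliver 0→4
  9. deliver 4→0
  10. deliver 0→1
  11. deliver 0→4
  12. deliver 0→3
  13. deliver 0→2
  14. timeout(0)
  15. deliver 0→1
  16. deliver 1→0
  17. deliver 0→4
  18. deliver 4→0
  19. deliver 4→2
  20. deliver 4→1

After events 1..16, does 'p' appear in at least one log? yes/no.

yes

1. propose(0,'p'):  <0:coor t1 ->
2. deliver 0→3:  <3:part t1 ->
3. deliver 3→0:  nop
4. deliver 0→2:  <2:part t1 ->
5. deliver 2→0:  nop
6. deliver 0→1:  <1:part t1 ->
7. deliver 1→0:  nop
8. deliver 0→4:  <4:part t1 ->
9. deliver 4→0:  <0:coor t1 p>
10. deliver 0→1:  <1:part t1 p>
11. deliver 0→4:  <4:part t1 p>
12. deliver 0→3:  <3:part t1 p>
13. deliver 0→2:  <2:part t1 p>
14. timeout(0):  <0:coor t2 p>
15. deliver 0→1:  <1:part t2 p>
16. deliver 1→0:  nop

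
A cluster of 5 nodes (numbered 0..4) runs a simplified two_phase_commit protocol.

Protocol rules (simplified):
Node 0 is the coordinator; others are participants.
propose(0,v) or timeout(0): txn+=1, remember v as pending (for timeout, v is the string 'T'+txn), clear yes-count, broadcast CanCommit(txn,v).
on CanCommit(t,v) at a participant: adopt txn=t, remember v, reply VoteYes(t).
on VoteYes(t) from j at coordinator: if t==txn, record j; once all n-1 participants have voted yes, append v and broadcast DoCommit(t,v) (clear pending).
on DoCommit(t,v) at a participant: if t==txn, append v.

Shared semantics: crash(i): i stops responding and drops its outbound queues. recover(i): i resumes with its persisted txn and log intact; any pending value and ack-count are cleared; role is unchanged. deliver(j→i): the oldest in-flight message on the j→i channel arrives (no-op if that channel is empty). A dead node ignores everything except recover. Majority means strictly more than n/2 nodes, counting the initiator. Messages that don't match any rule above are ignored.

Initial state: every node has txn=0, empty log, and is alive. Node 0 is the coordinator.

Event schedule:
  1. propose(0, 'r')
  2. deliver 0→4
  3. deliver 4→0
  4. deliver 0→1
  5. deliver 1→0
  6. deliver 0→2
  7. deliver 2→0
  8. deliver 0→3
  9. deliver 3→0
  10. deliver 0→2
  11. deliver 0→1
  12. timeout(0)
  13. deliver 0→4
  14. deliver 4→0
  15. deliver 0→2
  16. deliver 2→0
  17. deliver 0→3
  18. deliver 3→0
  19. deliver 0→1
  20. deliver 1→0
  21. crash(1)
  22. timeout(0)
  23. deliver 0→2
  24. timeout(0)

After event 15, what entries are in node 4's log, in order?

step 1 propose(0,'r'): 0={coor,t=1,log=-}
step 2 deliver 0→4: 4={part,t=1,log=-}
step 3 deliver 4→0: —
step 4 deliver 0→1: 1={part,t=1,log=-}
step 5 deliver 1→0: —
step 6 deliver 0→2: 2={part,t=1,log=-}
step 7 deliver 2→0: —
step 8 deliver 0→3: 3={part,t=1,log=-}
step 9 deliver 3→0: 0={coor,t=1,log=r}
step 10 deliver 0→2: 2={part,t=1,log=r}
step 11 deliver 0→1: 1={part,t=1,log=r}
step 12 timeout(0): 0={coor,t=2,log=r}
step 13 deliver 0→4: 4={part,t=1,log=r}
step 14 deliver 4→0: —
step 15 deliver 0→2: 2={part,t=2,log=r}

r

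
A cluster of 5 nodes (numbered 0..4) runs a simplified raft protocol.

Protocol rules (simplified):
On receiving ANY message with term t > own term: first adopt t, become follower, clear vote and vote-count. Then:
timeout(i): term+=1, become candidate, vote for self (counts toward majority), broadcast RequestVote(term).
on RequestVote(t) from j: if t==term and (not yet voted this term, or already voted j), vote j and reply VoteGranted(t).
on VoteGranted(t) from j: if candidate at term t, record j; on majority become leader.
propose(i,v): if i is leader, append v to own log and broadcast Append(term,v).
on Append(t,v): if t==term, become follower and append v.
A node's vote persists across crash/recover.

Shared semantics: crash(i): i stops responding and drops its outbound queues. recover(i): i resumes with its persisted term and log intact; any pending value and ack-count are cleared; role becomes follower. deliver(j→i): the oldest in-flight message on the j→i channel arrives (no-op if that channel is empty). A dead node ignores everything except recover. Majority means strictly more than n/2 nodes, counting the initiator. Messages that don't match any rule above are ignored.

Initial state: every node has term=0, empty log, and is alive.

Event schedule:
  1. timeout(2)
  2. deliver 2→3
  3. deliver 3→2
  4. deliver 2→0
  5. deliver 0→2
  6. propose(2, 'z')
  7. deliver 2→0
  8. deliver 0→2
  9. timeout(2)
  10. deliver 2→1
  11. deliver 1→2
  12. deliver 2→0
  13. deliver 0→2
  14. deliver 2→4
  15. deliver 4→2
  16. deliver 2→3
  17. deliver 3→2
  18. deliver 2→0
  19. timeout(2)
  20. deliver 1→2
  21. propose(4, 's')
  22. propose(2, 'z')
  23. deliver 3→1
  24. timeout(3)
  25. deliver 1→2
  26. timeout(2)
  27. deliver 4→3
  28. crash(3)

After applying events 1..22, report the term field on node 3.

step 1 timeout(2): 2={cand,t=1,log=-}
step 2 deliver 2→3: 3={foll,t=1,log=-}
step 3 deliver 3→2: —
step 4 deliver 2→0: 0={foll,t=1,log=-}
step 5 deliver 0→2: 2={lead,t=1,log=-}
step 6 propose(2,'z'): 2={lead,t=1,log=z}
step 7 deliver 2→0: 0={foll,t=1,log=z}
step 8 deliver 0→2: —
step 9 timeout(2): 2={cand,t=2,log=z}
step 10 deliver 2→1: 1={foll,t=1,log=-}
step 11 deliver 1→2: —
step 12 deliver 2→0: 0={foll,t=2,log=z}
step 13 deliver 0→2: —
step 14 deliver 2→4: 4={foll,t=1,log=-}
step 15 deliver 4→2: —
step 16 deliver 2→3: 3={foll,t=1,log=z}
step 17 deliver 3→2: —
step 18 deliver 2→0: —
step 19 timeout(2): 2={cand,t=3,log=z}
step 20 deliver 1→2: —
step 21 propose(4,'s'): —
step 22 propose(2,'z'): —

1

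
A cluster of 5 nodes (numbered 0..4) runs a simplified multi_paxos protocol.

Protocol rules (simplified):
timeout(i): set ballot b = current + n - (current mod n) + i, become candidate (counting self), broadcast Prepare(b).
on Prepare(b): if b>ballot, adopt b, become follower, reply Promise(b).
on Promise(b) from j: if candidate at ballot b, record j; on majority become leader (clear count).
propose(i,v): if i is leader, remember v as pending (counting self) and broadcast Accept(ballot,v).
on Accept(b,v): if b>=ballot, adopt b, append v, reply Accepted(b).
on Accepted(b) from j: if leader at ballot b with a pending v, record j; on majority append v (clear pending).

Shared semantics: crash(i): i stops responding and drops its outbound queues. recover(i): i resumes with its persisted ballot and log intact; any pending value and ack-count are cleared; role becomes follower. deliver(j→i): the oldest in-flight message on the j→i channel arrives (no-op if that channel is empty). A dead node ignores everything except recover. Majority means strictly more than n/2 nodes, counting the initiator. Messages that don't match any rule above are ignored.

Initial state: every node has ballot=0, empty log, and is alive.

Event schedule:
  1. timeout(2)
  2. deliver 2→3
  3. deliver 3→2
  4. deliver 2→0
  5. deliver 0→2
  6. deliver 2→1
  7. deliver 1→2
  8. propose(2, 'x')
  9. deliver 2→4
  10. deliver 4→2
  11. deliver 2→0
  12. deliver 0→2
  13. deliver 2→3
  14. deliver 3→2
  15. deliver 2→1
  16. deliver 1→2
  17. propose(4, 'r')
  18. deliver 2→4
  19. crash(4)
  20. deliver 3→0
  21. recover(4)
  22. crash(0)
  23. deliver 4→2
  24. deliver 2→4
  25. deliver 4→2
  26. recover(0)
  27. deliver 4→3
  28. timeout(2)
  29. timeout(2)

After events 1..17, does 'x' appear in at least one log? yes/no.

yes

step 1 timeout(2): 2={cand,b=7,log=-}
step 2 deliver 2→3: 3={foll,b=7,log=-}
step 3 deliver 3→2: —
step 4 deliver 2→0: 0={foll,b=7,log=-}
step 5 deliver 0→2: 2={lead,b=7,log=-}
step 6 deliver 2→1: 1={foll,b=7,log=-}
step 7 deliver 1→2: —
step 8 propose(2,'x'): —
step 9 deliver 2→4: 4={foll,b=7,log=-}
step 10 deliver 4→2: —
step 11 deliver 2→0: 0={foll,b=7,log=x}
step 12 deliver 0→2: —
step 13 deliver 2→3: 3={foll,b=7,log=x}
step 14 deliver 3→2: 2={lead,b=7,log=x}
step 15 deliver 2→1: 1={foll,b=7,log=x}
step 16 deliver 1→2: —
step 17 propose(4,'r'): —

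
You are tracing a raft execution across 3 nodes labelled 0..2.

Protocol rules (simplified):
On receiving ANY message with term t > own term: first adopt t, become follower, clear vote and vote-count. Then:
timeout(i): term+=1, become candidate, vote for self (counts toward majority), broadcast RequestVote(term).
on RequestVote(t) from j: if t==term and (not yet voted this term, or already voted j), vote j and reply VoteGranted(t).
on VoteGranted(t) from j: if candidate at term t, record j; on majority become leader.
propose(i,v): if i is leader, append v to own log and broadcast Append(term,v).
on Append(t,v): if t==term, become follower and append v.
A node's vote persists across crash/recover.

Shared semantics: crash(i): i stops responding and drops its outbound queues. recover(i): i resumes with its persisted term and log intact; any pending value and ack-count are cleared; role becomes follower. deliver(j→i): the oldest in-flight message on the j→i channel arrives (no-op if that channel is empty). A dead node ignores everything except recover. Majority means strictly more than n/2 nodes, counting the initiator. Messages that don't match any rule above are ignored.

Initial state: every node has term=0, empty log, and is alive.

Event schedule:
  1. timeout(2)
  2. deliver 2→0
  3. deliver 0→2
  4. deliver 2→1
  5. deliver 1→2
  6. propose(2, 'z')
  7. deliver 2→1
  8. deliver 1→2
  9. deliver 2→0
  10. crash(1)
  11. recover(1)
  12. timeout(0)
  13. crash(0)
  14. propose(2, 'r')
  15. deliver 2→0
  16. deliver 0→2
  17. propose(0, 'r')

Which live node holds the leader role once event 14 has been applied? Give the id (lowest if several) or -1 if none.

step 1 timeout(2): 2={cand,t=1,log=-}
step 2 deliver 2→0: 0={foll,t=1,log=-}
step 3 deliver 0→2: 2={lead,t=1,log=-}
step 4 deliver 2→1: 1={foll,t=1,log=-}
step 5 deliver 1→2: —
step 6 propose(2,'z'): 2={lead,t=1,log=z}
step 7 deliver 2→1: 1={foll,t=1,log=z}
step 8 deliver 1→2: —
step 9 deliver 2→0: 0={foll,t=1,log=z}
step 10 crash(1): 1={✗foll,t=1,log=z}
step 11 recover(1): 1={foll,t=1,log=z}
step 12 timeout(0): 0={cand,t=2,log=z}
step 13 crash(0): 0={✗cand,t=2,log=z}
step 14 propose(2,'r'): 2={lead,t=1,log=z,r}

2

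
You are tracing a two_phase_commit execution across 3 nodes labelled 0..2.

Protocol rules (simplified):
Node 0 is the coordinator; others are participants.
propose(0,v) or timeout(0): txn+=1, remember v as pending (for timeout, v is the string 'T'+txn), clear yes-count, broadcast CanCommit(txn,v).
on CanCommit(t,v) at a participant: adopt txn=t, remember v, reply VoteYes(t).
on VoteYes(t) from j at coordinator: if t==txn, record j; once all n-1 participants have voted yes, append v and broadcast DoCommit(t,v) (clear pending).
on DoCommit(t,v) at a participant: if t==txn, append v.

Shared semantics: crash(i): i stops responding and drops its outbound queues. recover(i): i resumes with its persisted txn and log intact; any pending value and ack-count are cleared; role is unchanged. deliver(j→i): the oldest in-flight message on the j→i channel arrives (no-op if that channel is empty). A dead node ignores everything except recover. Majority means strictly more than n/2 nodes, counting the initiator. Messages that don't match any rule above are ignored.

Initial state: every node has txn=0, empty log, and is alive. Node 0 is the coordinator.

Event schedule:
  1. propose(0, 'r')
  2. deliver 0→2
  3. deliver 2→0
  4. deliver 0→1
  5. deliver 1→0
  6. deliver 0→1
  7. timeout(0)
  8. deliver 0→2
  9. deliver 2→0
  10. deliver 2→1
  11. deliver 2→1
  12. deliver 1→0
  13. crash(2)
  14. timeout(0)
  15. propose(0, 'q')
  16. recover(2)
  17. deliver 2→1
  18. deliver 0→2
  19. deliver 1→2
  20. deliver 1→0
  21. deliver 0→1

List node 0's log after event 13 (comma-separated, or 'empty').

after 1 — propose(0,'r'): n0:coor/t1/[-]
after 2 — deliver 0→2: n2:part/t1/[-]
after 3 — deliver 2→0: ·
after 4 — deliver 0→1: n1:part/t1/[-]
after 5 — deliver 1→0: n0:coor/t1/[r]
after 6 — deliver 0→1: n1:part/t1/[r]
after 7 — timeout(0): n0:coor/t2/[r]
after 8 — deliver 0→2: n2:part/t1/[r]
after 9 — deliver 2→0: ·
after 10 — deliver 2→1: ·
after 11 — deliver 2→1: ·
after 12 — deliver 1→0: ·
after 13 — crash(2): n2:✗part/t1/[r]

r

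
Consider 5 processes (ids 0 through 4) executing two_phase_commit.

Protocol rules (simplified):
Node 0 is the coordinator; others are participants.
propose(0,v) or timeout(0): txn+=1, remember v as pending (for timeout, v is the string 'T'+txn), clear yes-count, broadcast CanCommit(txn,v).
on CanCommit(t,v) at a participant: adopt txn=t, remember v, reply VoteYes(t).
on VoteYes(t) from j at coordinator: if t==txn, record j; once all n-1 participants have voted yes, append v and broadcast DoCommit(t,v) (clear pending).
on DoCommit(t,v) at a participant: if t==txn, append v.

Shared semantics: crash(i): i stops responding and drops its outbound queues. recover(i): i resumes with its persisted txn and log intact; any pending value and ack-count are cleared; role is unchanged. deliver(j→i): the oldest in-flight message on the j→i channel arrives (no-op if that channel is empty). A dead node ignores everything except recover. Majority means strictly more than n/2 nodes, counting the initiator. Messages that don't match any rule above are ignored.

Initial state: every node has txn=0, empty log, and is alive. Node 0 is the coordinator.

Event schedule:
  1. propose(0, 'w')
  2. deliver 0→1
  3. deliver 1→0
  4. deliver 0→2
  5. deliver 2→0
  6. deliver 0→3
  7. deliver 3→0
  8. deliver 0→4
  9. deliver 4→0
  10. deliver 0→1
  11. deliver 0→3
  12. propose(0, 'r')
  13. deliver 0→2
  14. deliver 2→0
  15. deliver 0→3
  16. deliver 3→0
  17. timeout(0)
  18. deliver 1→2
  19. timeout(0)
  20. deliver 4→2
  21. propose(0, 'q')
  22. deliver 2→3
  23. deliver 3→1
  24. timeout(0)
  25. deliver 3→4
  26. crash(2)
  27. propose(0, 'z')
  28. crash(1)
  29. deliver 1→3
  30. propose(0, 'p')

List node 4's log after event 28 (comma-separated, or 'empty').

empty

1. propose(0,'w'):  <0:coor t1 ->
2. deliver 0→1:  <1:part t1 ->
3. deliver 1→0:  nop
4. deliver 0→2:  <2:part t1 ->
5. deliver 2→0:  nop
6. deliver 0→3:  <3:part t1 ->
7. deliver 3→0:  nop
8. deliver 0→4:  <4:part t1 ->
9. deliver 4→0:  <0:coor t1 w>
10. deliver 0→1:  <1:part t1 w>
11. deliver 0→3:  <3:part t1 w>
12. propose(0,'r'):  <0:coor t2 w>
13. deliver 0→2:  <2:part t1 w>
14. deliver 2→0:  nop
15. deliver 0→3:  <3:part t2 w>
16. deliver 3→0:  nop
17. timeout(0):  <0:coor t3 w>
18. deliver 1→2:  nop
19. timeout(0):  <0:coor t4 w>
20. deliver 4→2:  nop
21. propose(0,'q'):  <0:coor t5 w>
22. deliver 2→3:  nop
23. deliver 3→1:  nop
24. timeout(0):  <0:coor t6 w>
25. deliver 3→4:  nop
26. crash(2):  <2:✗part t1 w>
27. propose(0,'z'):  <0:coor t7 w>
28. crash(1):  <1:✗part t1 w>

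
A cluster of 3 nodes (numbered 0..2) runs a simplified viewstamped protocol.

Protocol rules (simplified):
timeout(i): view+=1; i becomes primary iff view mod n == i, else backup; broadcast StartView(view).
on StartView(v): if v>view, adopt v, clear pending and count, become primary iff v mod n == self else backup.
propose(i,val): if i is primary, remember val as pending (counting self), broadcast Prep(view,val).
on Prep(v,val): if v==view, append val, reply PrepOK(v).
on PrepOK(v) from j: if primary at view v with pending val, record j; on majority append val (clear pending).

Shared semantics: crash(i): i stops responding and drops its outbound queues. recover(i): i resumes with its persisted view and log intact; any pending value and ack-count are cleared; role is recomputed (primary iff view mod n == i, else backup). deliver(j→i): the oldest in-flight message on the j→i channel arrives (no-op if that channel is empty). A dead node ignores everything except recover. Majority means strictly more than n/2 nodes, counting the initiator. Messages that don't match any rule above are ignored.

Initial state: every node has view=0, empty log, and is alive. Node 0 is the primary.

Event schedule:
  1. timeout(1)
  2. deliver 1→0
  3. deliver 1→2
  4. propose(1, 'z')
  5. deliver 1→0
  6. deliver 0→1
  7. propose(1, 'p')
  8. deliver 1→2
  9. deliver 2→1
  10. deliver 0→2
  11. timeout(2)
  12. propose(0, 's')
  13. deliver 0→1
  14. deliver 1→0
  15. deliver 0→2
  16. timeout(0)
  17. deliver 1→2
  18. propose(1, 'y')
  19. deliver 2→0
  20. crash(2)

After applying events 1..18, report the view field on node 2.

2

1. timeout(1):  <1:prim v1 ->
2. deliver 1→0:  <0:back v1 ->
3. deliver 1→2:  <2:back v1 ->
4. propose(1,'z'):  nop
5. deliver 1→0:  <0:back v1 z>
6. deliver 0→1:  <1:prim v1 z>
7. propose(1,'p'):  nop
8. deliver 1→2:  <2:back v1 z>
9. deliver 2→1:  <1:prim v1 z,p>
10. deliver 0→2:  nop
11. timeout(2):  <2:prim v2 z>
12. propose(0,'s'):  nop
13. deliver 0→1:  nop
14. deliver 1→0:  <0:back v1 z,p>
15. deliver 0→2:  nop
16. timeout(0):  <0:back v2 z,p>
17. deliver 1→2:  nop
18. propose(1,'y'):  nop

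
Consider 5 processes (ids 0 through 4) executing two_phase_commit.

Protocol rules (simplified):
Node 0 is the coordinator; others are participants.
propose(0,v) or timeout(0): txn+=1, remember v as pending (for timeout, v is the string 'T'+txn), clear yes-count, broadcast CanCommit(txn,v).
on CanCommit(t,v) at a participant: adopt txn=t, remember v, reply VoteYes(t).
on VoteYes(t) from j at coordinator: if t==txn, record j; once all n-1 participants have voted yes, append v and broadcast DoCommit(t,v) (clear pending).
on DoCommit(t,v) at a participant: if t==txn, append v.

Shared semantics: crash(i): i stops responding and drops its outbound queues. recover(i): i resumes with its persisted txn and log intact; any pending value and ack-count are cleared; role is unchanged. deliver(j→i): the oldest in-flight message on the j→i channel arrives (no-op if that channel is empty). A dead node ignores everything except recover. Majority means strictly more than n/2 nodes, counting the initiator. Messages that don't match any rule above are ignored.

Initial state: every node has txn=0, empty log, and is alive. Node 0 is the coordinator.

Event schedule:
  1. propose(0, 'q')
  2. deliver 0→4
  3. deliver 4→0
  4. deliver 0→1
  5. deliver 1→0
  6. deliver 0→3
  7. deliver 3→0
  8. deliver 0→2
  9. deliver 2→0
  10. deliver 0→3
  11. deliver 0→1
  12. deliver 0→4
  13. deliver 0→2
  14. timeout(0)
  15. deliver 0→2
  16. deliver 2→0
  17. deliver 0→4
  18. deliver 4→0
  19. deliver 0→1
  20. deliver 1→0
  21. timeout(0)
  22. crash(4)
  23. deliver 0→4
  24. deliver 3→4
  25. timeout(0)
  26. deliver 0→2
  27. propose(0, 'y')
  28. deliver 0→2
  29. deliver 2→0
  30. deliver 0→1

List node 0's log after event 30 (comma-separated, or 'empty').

[1] propose(0,'q') → N0(coor t1 [-])
[2] deliver 0→4 → N4(part t1 [-])
[3] deliver 4→0 → ∅
[4] deliver 0→1 → N1(part t1 [-])
[5] deliver 1→0 → ∅
[6] deliver 0→3 → N3(part t1 [-])
[7] deliver 3→0 → ∅
[8] deliver 0→2 → N2(part t1 [-])
[9] deliver 2→0 → N0(coor t1 [q])
[10] deliver 0→3 → N3(part t1 [q])
[11] deliver 0→1 → N1(part t1 [q])
[12] deliver 0→4 → N4(part t1 [q])
[13] deliver 0→2 → N2(part t1 [q])
[14] timeout(0) → N0(coor t2 [q])
[15] deliver 0→2 → N2(part t2 [q])
[16] deliver 2→0 → ∅
[17] deliver 0→4 → N4(part t2 [q])
[18] deliver 4→0 → ∅
[19] deliver 0→1 → N1(part t2 [q])
[20] deliver 1→0 → ∅
[21] timeout(0) → N0(coor t3 [q])
[22] crash(4) → N4(✗part t2 [q])
[23] deliver 0→4 → ∅
[24] deliver 3→4 → ∅
[25] timeout(0) → N0(coor t4 [q])
[26] deliver 0→2 → N2(part t3 [q])
[27] propose(0,'y') → N0(coor t5 [q])
[28] deliver 0→2 → N2(part t4 [q])
[29] deliver 2→0 → ∅
[30] deliver 0→1 → N1(part t3 [q])

q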